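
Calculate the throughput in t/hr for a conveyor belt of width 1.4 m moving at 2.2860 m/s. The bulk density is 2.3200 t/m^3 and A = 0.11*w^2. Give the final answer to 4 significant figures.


A = 0.11 * 1.4^2 = 0.2156 m^2
C = 0.2156 * 2.2860 * 2.3200 * 3600
C = 4116 t/hr


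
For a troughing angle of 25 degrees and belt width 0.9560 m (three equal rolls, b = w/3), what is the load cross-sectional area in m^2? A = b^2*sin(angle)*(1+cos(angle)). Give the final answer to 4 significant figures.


b = 0.9560/3 = 0.318667 m
A = 0.318667^2 * sin(25 deg) * (1 + cos(25 deg))
A = 0.08181 m^2


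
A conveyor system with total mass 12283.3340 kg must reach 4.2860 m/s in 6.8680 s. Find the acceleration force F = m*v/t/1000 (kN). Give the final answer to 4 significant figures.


F = 12283.3340 * 4.2860 / 6.8680 / 1000
F = 7.665 kN


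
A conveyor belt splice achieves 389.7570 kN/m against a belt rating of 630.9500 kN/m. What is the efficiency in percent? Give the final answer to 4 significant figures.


Eff = 389.7570 / 630.9500 * 100
Eff = 61.77 %


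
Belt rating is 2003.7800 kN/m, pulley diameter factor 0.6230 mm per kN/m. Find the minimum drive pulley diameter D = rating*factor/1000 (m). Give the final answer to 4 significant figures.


D = 2003.7800 * 0.6230 / 1000
D = 1.248 m


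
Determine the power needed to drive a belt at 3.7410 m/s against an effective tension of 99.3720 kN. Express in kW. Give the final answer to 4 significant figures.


P = Te * v = 99.3720 * 3.7410
P = 371.8 kW


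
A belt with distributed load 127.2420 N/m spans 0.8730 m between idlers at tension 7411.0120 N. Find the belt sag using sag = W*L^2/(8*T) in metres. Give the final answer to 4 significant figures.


sag = 127.2420 * 0.8730^2 / (8 * 7411.0120)
sag = 0.001636 m


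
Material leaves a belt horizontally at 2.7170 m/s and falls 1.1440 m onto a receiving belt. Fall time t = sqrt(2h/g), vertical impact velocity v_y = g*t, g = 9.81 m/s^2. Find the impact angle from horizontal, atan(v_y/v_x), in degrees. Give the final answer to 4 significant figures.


t = sqrt(2*1.1440/9.81) = 0.48294 s
v_y = 9.81 * 0.48294 = 4.73764 m/s
angle = atan(4.73764 / 2.7170) = 60.17 deg


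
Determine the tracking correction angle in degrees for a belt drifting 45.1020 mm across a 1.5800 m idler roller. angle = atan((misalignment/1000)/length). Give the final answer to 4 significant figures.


misalign_m = 45.1020 / 1000 = 0.045102 m
angle = atan(0.045102 / 1.5800)
angle = 1.635 deg


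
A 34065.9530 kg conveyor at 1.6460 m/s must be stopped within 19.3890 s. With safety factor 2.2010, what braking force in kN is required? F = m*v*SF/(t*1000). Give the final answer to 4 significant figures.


F = 34065.9530 * 1.6460 / 19.3890 * 2.2010 / 1000
F = 6.365 kN


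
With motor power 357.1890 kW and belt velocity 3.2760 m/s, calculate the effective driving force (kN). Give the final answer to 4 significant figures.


Te = P / v = 357.1890 / 3.2760
Te = 109.0 kN


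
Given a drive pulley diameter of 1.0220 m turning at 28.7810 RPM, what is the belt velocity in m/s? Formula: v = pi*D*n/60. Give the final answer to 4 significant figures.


v = pi * 1.0220 * 28.7810 / 60
v = 1.540 m/s


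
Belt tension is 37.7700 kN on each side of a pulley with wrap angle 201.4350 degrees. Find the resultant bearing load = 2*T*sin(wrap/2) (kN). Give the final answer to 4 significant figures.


F = 2 * 37.7700 * sin(201.4350/2 deg)
F = 74.22 kN


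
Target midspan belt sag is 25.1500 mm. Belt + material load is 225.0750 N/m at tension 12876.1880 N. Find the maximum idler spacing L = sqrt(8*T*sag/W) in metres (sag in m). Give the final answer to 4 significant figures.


sag = 25.1500/1000 = 0.025150 m
L = sqrt(8 * 12876.1880 * 0.025150 / 225.0750)
L = 3.393 m


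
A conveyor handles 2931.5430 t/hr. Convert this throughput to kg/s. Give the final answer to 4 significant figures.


m_dot = 2931.5430 * 1000 / 3600
m_dot = 814.3 kg/s


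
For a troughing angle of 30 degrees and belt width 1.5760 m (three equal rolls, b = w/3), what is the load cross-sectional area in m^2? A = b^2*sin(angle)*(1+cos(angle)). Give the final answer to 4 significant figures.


b = 1.5760/3 = 0.525333 m
A = 0.525333^2 * sin(30 deg) * (1 + cos(30 deg))
A = 0.2575 m^2


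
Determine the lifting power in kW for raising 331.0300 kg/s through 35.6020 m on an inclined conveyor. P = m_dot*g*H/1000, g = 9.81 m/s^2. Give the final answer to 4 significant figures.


P = 331.0300 * 9.81 * 35.6020 / 1000
P = 115.6 kW


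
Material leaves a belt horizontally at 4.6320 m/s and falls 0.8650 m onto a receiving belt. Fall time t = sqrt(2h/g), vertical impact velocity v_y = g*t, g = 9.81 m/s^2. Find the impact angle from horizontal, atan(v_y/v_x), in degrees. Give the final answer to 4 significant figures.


t = sqrt(2*0.8650/9.81) = 0.419941 s
v_y = 9.81 * 0.419941 = 4.11962 m/s
angle = atan(4.11962 / 4.6320) = 41.65 deg


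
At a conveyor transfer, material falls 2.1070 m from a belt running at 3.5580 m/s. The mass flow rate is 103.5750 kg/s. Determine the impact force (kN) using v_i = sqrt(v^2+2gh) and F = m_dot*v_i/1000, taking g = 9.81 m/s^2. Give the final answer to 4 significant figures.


v_i = sqrt(3.5580^2 + 2*9.81*2.1070) = 7.34838 m/s
F = 103.5750 * 7.34838 / 1000
F = 0.7611 kN


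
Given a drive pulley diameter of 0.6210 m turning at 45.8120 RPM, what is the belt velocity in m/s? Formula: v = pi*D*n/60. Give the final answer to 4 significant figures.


v = pi * 0.6210 * 45.8120 / 60
v = 1.490 m/s


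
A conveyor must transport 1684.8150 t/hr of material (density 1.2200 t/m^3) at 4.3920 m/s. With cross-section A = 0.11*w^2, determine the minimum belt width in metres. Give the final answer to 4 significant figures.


A_req = 1684.8150 / (4.3920 * 1.2200 * 3600) = 0.0873429 m^2
w = sqrt(0.0873429 / 0.11)
w = 0.8911 m


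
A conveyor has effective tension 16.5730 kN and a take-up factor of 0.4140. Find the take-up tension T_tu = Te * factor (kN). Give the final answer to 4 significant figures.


T_tu = 16.5730 * 0.4140
T_tu = 6.861 kN


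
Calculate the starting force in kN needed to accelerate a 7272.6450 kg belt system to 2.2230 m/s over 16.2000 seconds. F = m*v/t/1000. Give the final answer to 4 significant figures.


F = 7272.6450 * 2.2230 / 16.2000 / 1000
F = 0.9980 kN


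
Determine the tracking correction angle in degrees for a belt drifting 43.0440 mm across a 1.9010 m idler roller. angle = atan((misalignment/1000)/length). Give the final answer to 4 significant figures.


misalign_m = 43.0440 / 1000 = 0.043044 m
angle = atan(0.043044 / 1.9010)
angle = 1.297 deg


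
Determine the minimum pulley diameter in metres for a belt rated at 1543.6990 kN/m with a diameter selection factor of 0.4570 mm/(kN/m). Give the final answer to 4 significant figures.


D = 1543.6990 * 0.4570 / 1000
D = 0.7055 m


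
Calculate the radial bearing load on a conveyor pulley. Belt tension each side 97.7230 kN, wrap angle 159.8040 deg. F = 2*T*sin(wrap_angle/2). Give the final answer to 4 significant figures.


F = 2 * 97.7230 * sin(159.8040/2 deg)
F = 192.4 kN


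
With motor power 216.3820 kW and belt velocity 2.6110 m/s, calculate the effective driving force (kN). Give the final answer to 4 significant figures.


Te = P / v = 216.3820 / 2.6110
Te = 82.87 kN


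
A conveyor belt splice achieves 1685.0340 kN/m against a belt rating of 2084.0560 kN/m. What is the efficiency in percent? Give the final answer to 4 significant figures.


Eff = 1685.0340 / 2084.0560 * 100
Eff = 80.85 %


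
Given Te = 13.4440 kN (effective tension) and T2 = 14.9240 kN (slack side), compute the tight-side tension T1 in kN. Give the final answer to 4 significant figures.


T1 = Te + T2 = 13.4440 + 14.9240
T1 = 28.37 kN


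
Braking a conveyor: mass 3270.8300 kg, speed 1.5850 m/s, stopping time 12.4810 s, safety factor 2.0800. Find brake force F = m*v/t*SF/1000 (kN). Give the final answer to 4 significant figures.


F = 3270.8300 * 1.5850 / 12.4810 * 2.0800 / 1000
F = 0.8640 kN


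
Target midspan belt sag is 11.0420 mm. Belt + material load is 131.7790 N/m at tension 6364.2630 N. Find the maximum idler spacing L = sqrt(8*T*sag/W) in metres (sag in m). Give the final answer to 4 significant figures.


sag = 11.0420/1000 = 0.011042 m
L = sqrt(8 * 6364.2630 * 0.011042 / 131.7790)
L = 2.065 m


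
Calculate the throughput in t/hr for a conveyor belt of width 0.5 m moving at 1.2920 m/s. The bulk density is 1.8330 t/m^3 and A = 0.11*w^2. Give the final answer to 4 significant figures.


A = 0.11 * 0.5^2 = 0.0275 m^2
C = 0.0275 * 1.2920 * 1.8330 * 3600
C = 234.5 t/hr


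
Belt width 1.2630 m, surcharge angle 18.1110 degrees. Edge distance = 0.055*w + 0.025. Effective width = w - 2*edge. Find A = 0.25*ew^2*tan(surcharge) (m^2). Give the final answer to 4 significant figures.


edge = 0.055*1.2630 + 0.025 = 0.094465 m
ew = 1.2630 - 2*0.094465 = 1.07407 m
A = 0.25 * 1.07407^2 * tan(18.1110 deg)
A = 0.09433 m^2


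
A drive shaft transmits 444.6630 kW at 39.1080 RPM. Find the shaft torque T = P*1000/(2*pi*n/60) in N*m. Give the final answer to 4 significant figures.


omega = 2*pi*39.1080/60 = 4.09538 rad/s
T = 444.6630*1000 / 4.09538
T = 108600 N*m


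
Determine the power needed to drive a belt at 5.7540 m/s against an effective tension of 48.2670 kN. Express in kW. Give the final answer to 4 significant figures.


P = Te * v = 48.2670 * 5.7540
P = 277.7 kW


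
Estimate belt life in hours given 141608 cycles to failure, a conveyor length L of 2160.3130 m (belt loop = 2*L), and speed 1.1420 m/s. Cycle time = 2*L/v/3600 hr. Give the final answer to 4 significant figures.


cycle_time = 2 * 2160.3130 / 1.1420 / 3600 = 1.05094 hr
life = 141608 * 1.05094 = 148800 hours


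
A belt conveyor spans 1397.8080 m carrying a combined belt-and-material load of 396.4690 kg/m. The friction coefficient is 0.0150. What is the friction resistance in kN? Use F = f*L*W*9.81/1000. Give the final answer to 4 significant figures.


F = 0.0150 * 1397.8080 * 396.4690 * 9.81 / 1000
F = 81.55 kN


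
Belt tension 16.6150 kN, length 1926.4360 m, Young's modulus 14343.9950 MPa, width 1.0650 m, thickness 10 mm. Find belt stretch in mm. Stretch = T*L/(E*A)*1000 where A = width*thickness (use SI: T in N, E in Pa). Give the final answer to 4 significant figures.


A = 1.0650 * 0.01 = 0.01065 m^2
Stretch = 16.6150*1000 * 1926.4360 / (14343.9950e6 * 0.01065) * 1000
Stretch = 209.5 mm


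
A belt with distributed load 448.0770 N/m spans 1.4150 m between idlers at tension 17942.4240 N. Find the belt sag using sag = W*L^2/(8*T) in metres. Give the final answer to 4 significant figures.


sag = 448.0770 * 1.4150^2 / (8 * 17942.4240)
sag = 0.006250 m


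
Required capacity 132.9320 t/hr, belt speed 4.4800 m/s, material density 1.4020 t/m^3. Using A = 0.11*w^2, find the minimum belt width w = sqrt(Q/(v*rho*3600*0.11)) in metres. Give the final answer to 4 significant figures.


A_req = 132.9320 / (4.4800 * 1.4020 * 3600) = 0.00587897 m^2
w = sqrt(0.00587897 / 0.11)
w = 0.2312 m


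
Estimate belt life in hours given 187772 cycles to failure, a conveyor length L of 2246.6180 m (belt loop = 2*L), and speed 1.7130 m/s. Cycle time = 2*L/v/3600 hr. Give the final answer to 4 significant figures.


cycle_time = 2 * 2246.6180 / 1.7130 / 3600 = 0.728617 hr
life = 187772 * 0.728617 = 136800 hours


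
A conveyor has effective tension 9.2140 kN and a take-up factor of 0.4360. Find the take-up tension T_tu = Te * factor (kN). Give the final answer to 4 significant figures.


T_tu = 9.2140 * 0.4360
T_tu = 4.017 kN


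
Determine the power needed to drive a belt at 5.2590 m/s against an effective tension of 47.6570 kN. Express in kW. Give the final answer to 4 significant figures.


P = Te * v = 47.6570 * 5.2590
P = 250.6 kW


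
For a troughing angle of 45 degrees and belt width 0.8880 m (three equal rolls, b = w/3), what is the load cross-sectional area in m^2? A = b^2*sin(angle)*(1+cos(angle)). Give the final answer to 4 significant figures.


b = 0.8880/3 = 0.296 m
A = 0.296^2 * sin(45 deg) * (1 + cos(45 deg))
A = 0.1058 m^2


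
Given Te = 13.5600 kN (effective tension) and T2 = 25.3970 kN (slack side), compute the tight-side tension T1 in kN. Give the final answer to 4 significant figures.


T1 = Te + T2 = 13.5600 + 25.3970
T1 = 38.96 kN


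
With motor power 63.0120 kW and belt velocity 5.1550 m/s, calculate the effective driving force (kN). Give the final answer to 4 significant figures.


Te = P / v = 63.0120 / 5.1550
Te = 12.22 kN


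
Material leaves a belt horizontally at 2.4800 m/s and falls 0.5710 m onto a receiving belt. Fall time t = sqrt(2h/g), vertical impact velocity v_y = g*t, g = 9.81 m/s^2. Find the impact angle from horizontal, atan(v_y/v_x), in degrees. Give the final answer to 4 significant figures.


t = sqrt(2*0.5710/9.81) = 0.341192 s
v_y = 9.81 * 0.341192 = 3.34709 m/s
angle = atan(3.34709 / 2.4800) = 53.46 deg


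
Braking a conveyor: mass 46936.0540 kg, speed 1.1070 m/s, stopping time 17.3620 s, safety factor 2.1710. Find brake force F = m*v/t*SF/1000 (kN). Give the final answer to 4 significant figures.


F = 46936.0540 * 1.1070 / 17.3620 * 2.1710 / 1000
F = 6.497 kN


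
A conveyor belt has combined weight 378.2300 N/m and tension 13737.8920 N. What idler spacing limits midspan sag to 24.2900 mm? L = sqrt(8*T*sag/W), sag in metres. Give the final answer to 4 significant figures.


sag = 24.2900/1000 = 0.024290 m
L = sqrt(8 * 13737.8920 * 0.024290 / 378.2300)
L = 2.657 m


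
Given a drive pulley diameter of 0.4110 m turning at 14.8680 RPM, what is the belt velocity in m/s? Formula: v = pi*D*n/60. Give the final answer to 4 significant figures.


v = pi * 0.4110 * 14.8680 / 60
v = 0.3200 m/s


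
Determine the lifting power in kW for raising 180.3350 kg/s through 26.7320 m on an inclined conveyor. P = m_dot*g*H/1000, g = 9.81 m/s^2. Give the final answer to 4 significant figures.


P = 180.3350 * 9.81 * 26.7320 / 1000
P = 47.29 kW


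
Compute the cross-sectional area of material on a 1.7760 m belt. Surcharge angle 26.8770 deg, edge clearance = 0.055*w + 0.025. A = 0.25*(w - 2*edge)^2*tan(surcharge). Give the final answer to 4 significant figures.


edge = 0.055*1.7760 + 0.025 = 0.12268 m
ew = 1.7760 - 2*0.12268 = 1.53064 m
A = 0.25 * 1.53064^2 * tan(26.8770 deg)
A = 0.2969 m^2


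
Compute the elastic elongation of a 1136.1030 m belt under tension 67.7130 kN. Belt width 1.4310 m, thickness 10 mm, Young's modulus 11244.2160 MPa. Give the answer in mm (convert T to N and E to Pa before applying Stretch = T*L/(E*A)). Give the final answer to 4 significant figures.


A = 1.4310 * 0.01 = 0.01431 m^2
Stretch = 67.7130*1000 * 1136.1030 / (11244.2160e6 * 0.01431) * 1000
Stretch = 478.1 mm


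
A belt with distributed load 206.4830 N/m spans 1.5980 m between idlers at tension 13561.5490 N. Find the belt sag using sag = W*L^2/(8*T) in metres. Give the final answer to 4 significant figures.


sag = 206.4830 * 1.5980^2 / (8 * 13561.5490)
sag = 0.004860 m


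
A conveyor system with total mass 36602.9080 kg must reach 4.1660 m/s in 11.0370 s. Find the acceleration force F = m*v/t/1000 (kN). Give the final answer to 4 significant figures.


F = 36602.9080 * 4.1660 / 11.0370 / 1000
F = 13.82 kN


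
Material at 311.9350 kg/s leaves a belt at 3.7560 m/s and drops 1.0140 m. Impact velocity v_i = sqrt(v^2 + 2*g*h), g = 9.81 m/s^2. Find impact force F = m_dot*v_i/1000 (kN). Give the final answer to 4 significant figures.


v_i = sqrt(3.7560^2 + 2*9.81*1.0140) = 5.83114 m/s
F = 311.9350 * 5.83114 / 1000
F = 1.819 kN


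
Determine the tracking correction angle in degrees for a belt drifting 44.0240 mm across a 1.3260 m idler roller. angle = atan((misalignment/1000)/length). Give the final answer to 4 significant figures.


misalign_m = 44.0240 / 1000 = 0.044024 m
angle = atan(0.044024 / 1.3260)
angle = 1.902 deg


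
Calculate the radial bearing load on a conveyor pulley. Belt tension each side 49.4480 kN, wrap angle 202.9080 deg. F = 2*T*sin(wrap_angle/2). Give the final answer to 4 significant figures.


F = 2 * 49.4480 * sin(202.9080/2 deg)
F = 96.93 kN


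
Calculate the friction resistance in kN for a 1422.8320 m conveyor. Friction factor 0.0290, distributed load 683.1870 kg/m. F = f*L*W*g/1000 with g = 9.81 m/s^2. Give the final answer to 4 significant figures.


F = 0.0290 * 1422.8320 * 683.1870 * 9.81 / 1000
F = 276.5 kN


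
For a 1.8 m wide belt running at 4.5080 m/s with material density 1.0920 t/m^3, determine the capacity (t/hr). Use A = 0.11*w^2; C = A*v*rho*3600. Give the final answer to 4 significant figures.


A = 0.11 * 1.8^2 = 0.3564 m^2
C = 0.3564 * 4.5080 * 1.0920 * 3600
C = 6316 t/hr


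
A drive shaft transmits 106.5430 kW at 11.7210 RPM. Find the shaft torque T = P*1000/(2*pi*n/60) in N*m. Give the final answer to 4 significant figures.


omega = 2*pi*11.7210/60 = 1.22742 rad/s
T = 106.5430*1000 / 1.22742
T = 86800 N*m


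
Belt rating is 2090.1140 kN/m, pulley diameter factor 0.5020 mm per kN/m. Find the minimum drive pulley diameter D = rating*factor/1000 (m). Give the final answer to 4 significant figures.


D = 2090.1140 * 0.5020 / 1000
D = 1.049 m


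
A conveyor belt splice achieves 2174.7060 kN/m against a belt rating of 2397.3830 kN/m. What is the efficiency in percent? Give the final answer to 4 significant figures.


Eff = 2174.7060 / 2397.3830 * 100
Eff = 90.71 %


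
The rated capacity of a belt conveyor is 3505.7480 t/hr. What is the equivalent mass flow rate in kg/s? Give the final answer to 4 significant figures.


m_dot = 3505.7480 * 1000 / 3600
m_dot = 973.8 kg/s


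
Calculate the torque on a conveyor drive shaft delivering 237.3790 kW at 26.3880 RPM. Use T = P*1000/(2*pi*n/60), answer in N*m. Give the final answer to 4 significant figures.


omega = 2*pi*26.3880/60 = 2.76334 rad/s
T = 237.3790*1000 / 2.76334
T = 85900 N*m


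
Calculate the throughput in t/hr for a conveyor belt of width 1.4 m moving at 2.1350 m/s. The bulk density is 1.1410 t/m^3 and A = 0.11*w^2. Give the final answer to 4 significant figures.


A = 0.11 * 1.4^2 = 0.2156 m^2
C = 0.2156 * 2.1350 * 1.1410 * 3600
C = 1891 t/hr


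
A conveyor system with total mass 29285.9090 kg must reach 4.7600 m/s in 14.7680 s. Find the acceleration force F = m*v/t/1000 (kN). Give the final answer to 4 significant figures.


F = 29285.9090 * 4.7600 / 14.7680 / 1000
F = 9.439 kN


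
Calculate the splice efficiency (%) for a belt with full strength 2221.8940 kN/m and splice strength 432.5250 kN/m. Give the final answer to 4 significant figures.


Eff = 432.5250 / 2221.8940 * 100
Eff = 19.47 %


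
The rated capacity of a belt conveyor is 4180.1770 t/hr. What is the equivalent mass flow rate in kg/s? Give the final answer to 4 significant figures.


m_dot = 4180.1770 * 1000 / 3600
m_dot = 1161 kg/s


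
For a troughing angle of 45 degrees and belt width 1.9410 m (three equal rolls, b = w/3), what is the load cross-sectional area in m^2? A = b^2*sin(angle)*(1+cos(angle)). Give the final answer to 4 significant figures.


b = 1.9410/3 = 0.647 m
A = 0.647^2 * sin(45 deg) * (1 + cos(45 deg))
A = 0.5053 m^2


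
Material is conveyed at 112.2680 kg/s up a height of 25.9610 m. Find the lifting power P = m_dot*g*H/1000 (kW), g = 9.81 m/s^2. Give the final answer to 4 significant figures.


P = 112.2680 * 9.81 * 25.9610 / 1000
P = 28.59 kW


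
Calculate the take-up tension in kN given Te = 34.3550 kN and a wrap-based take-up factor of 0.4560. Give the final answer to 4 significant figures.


T_tu = 34.3550 * 0.4560
T_tu = 15.67 kN


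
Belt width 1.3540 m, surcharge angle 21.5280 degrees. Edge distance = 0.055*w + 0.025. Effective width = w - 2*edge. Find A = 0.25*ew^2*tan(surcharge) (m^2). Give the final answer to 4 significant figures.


edge = 0.055*1.3540 + 0.025 = 0.09947 m
ew = 1.3540 - 2*0.09947 = 1.15506 m
A = 0.25 * 1.15506^2 * tan(21.5280 deg)
A = 0.1316 m^2


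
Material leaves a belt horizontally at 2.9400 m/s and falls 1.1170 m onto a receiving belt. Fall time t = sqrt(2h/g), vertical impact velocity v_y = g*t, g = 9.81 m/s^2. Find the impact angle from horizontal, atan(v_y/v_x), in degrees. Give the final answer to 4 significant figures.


t = sqrt(2*1.1170/9.81) = 0.477207 s
v_y = 9.81 * 0.477207 = 4.6814 m/s
angle = atan(4.6814 / 2.9400) = 57.87 deg


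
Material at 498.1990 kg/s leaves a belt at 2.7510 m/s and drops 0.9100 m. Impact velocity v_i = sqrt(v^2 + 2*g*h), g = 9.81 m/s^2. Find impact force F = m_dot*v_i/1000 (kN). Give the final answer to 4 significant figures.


v_i = sqrt(2.7510^2 + 2*9.81*0.9100) = 5.04204 m/s
F = 498.1990 * 5.04204 / 1000
F = 2.512 kN


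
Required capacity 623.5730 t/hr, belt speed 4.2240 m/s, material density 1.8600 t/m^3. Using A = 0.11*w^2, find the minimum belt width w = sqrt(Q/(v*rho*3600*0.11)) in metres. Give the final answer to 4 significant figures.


A_req = 623.5730 / (4.2240 * 1.8600 * 3600) = 0.0220469 m^2
w = sqrt(0.0220469 / 0.11)
w = 0.4477 m


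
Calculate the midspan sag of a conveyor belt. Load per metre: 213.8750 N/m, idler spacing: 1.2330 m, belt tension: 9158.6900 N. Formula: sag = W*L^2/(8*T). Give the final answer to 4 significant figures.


sag = 213.8750 * 1.2330^2 / (8 * 9158.6900)
sag = 0.004438 m


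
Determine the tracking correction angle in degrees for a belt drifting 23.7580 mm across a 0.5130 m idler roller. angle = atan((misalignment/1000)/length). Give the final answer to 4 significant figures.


misalign_m = 23.7580 / 1000 = 0.023758 m
angle = atan(0.023758 / 0.5130)
angle = 2.652 deg


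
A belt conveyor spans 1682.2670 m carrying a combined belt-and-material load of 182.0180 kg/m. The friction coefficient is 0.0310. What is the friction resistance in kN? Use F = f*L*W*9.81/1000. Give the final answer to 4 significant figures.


F = 0.0310 * 1682.2670 * 182.0180 * 9.81 / 1000
F = 93.12 kN


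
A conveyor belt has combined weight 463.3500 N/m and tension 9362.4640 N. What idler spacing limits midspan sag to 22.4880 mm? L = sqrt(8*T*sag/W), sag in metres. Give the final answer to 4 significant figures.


sag = 22.4880/1000 = 0.022488 m
L = sqrt(8 * 9362.4640 * 0.022488 / 463.3500)
L = 1.907 m


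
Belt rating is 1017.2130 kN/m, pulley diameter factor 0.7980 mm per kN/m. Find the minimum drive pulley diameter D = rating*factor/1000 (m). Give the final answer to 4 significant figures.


D = 1017.2130 * 0.7980 / 1000
D = 0.8117 m


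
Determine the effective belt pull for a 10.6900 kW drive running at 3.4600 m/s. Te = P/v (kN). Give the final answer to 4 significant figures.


Te = P / v = 10.6900 / 3.4600
Te = 3.090 kN


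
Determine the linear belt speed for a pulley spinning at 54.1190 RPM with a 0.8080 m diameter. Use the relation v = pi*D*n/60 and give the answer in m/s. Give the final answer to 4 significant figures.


v = pi * 0.8080 * 54.1190 / 60
v = 2.290 m/s


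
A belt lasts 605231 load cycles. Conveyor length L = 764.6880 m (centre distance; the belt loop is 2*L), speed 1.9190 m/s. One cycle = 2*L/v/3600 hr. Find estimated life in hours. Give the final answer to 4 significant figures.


cycle_time = 2 * 764.6880 / 1.9190 / 3600 = 0.221379 hr
life = 605231 * 0.221379 = 134000 hours


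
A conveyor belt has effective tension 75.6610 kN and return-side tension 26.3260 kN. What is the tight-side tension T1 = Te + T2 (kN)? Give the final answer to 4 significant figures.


T1 = Te + T2 = 75.6610 + 26.3260
T1 = 102.0 kN


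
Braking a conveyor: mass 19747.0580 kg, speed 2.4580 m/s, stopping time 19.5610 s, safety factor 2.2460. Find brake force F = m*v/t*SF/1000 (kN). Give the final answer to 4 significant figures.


F = 19747.0580 * 2.4580 / 19.5610 * 2.2460 / 1000
F = 5.573 kN


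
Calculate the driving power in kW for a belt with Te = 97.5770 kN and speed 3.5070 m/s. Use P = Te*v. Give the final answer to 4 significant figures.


P = Te * v = 97.5770 * 3.5070
P = 342.2 kW


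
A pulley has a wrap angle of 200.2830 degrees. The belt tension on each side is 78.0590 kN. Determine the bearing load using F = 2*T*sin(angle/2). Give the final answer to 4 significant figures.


F = 2 * 78.0590 * sin(200.2830/2 deg)
F = 153.7 kN


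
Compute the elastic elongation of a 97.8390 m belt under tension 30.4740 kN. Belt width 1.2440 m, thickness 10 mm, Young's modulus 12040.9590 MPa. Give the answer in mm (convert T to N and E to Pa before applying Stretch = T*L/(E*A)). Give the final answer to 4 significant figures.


A = 1.2440 * 0.01 = 0.01244 m^2
Stretch = 30.4740*1000 * 97.8390 / (12040.9590e6 * 0.01244) * 1000
Stretch = 19.90 mm


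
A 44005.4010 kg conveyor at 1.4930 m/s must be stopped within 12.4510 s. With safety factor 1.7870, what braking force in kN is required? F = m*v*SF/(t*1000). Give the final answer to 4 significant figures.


F = 44005.4010 * 1.4930 / 12.4510 * 1.7870 / 1000
F = 9.429 kN


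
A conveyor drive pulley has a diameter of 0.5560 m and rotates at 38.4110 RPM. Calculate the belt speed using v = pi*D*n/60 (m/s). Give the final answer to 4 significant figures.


v = pi * 0.5560 * 38.4110 / 60
v = 1.118 m/s


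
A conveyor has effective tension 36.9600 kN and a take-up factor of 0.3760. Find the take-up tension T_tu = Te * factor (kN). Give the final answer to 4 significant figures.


T_tu = 36.9600 * 0.3760
T_tu = 13.90 kN


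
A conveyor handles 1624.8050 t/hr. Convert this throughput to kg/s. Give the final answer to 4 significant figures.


m_dot = 1624.8050 * 1000 / 3600
m_dot = 451.3 kg/s


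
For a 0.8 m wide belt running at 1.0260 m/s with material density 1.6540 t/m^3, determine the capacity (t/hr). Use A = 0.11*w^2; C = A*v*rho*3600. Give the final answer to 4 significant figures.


A = 0.11 * 0.8^2 = 0.0704 m^2
C = 0.0704 * 1.0260 * 1.6540 * 3600
C = 430.1 t/hr


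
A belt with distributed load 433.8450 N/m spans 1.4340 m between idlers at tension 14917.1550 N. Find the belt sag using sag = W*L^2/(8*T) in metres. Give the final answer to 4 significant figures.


sag = 433.8450 * 1.4340^2 / (8 * 14917.1550)
sag = 0.007476 m


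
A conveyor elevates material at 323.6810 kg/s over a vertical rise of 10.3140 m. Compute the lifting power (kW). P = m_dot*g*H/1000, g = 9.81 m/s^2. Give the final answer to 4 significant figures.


P = 323.6810 * 9.81 * 10.3140 / 1000
P = 32.75 kW


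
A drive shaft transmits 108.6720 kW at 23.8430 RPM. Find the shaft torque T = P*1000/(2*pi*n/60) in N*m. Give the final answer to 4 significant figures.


omega = 2*pi*23.8430/60 = 2.49683 rad/s
T = 108.6720*1000 / 2.49683
T = 43520 N*m


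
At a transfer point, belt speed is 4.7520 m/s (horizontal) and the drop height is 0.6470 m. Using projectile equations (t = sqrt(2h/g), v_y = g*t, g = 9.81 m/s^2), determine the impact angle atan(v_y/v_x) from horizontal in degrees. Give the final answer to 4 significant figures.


t = sqrt(2*0.6470/9.81) = 0.363189 s
v_y = 9.81 * 0.363189 = 3.56288 m/s
angle = atan(3.56288 / 4.7520) = 36.86 deg


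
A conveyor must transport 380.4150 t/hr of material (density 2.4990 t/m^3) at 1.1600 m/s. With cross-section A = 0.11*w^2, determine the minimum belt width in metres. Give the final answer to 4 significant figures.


A_req = 380.4150 / (1.1600 * 2.4990 * 3600) = 0.0364528 m^2
w = sqrt(0.0364528 / 0.11)
w = 0.5757 m


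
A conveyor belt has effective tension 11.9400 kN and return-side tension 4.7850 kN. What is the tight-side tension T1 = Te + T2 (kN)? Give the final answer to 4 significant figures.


T1 = Te + T2 = 11.9400 + 4.7850
T1 = 16.73 kN


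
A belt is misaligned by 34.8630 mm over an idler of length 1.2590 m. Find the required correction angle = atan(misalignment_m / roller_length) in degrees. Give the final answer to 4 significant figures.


misalign_m = 34.8630 / 1000 = 0.034863 m
angle = atan(0.034863 / 1.2590)
angle = 1.586 deg


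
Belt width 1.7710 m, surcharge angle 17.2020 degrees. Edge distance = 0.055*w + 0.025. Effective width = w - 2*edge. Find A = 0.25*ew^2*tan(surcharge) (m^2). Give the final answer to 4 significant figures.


edge = 0.055*1.7710 + 0.025 = 0.122405 m
ew = 1.7710 - 2*0.122405 = 1.52619 m
A = 0.25 * 1.52619^2 * tan(17.2020 deg)
A = 0.1803 m^2


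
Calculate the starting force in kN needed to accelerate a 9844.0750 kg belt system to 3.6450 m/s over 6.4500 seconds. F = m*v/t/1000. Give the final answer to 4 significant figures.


F = 9844.0750 * 3.6450 / 6.4500 / 1000
F = 5.563 kN


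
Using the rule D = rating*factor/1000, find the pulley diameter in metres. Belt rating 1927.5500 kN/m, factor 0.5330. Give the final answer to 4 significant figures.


D = 1927.5500 * 0.5330 / 1000
D = 1.027 m


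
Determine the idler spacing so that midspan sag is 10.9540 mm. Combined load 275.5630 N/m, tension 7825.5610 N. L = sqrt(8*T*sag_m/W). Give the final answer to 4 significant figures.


sag = 10.9540/1000 = 0.010954 m
L = sqrt(8 * 7825.5610 * 0.010954 / 275.5630)
L = 1.578 m


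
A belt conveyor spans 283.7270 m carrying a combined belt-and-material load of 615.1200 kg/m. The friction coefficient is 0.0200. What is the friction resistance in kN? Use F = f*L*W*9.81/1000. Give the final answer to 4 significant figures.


F = 0.0200 * 283.7270 * 615.1200 * 9.81 / 1000
F = 34.24 kN


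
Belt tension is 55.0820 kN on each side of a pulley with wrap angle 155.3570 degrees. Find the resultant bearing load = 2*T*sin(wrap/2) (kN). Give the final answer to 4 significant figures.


F = 2 * 55.0820 * sin(155.3570/2 deg)
F = 107.6 kN


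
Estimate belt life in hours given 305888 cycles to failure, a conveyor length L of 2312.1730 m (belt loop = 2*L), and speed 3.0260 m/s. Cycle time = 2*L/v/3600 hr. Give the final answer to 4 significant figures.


cycle_time = 2 * 2312.1730 / 3.0260 / 3600 = 0.424501 hr
life = 305888 * 0.424501 = 129800 hours


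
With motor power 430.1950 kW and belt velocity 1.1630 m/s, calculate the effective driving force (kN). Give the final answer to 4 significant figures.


Te = P / v = 430.1950 / 1.1630
Te = 369.9 kN


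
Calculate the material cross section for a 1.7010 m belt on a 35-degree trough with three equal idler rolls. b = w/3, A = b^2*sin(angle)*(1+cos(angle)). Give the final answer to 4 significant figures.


b = 1.7010/3 = 0.567 m
A = 0.567^2 * sin(35 deg) * (1 + cos(35 deg))
A = 0.3354 m^2


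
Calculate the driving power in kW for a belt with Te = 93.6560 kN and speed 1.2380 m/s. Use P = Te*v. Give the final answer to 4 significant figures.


P = Te * v = 93.6560 * 1.2380
P = 115.9 kW


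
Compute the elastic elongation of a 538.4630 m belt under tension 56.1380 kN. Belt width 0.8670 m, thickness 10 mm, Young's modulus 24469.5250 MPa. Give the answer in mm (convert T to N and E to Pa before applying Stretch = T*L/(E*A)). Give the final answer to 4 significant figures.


A = 0.8670 * 0.01 = 0.00867 m^2
Stretch = 56.1380*1000 * 538.4630 / (24469.5250e6 * 0.00867) * 1000
Stretch = 142.5 mm


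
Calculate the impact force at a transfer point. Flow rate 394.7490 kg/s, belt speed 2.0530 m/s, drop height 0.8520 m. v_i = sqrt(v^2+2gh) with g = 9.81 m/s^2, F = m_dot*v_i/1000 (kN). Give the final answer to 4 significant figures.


v_i = sqrt(2.0530^2 + 2*9.81*0.8520) = 4.57505 m/s
F = 394.7490 * 4.57505 / 1000
F = 1.806 kN


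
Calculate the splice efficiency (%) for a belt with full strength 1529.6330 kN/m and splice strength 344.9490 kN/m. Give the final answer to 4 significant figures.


Eff = 344.9490 / 1529.6330 * 100
Eff = 22.55 %


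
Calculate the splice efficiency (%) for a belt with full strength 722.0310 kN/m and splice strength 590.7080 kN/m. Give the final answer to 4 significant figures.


Eff = 590.7080 / 722.0310 * 100
Eff = 81.81 %


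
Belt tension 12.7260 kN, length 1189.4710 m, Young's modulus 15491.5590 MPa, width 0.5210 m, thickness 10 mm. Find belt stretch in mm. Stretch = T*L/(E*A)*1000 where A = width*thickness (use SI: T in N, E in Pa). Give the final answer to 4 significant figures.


A = 0.5210 * 0.01 = 0.00521 m^2
Stretch = 12.7260*1000 * 1189.4710 / (15491.5590e6 * 0.00521) * 1000
Stretch = 187.5 mm


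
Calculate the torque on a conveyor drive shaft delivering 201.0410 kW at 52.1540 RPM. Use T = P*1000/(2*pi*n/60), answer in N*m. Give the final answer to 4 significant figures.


omega = 2*pi*52.1540/60 = 5.46155 rad/s
T = 201.0410*1000 / 5.46155
T = 36810 N*m


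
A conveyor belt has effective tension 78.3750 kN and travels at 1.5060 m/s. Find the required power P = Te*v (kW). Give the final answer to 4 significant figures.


P = Te * v = 78.3750 * 1.5060
P = 118.0 kW


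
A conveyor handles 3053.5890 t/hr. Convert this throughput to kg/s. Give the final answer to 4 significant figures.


m_dot = 3053.5890 * 1000 / 3600
m_dot = 848.2 kg/s


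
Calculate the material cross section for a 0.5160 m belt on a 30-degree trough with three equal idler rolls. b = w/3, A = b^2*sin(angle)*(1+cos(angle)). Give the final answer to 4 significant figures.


b = 0.5160/3 = 0.172 m
A = 0.172^2 * sin(30 deg) * (1 + cos(30 deg))
A = 0.02760 m^2


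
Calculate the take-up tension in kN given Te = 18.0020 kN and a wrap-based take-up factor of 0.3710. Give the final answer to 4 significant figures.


T_tu = 18.0020 * 0.3710
T_tu = 6.679 kN


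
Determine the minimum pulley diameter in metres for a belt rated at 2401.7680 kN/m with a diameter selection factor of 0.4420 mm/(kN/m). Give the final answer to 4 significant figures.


D = 2401.7680 * 0.4420 / 1000
D = 1.062 m


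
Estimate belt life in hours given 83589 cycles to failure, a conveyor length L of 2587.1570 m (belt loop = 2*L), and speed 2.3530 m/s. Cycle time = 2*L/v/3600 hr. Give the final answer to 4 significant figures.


cycle_time = 2 * 2587.1570 / 2.3530 / 3600 = 0.610841 hr
life = 83589 * 0.610841 = 51060 hours


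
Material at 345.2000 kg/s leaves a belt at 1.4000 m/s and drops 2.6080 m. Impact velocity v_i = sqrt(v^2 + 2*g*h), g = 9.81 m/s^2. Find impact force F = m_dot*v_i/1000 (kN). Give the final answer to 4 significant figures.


v_i = sqrt(1.4000^2 + 2*9.81*2.6080) = 7.28896 m/s
F = 345.2000 * 7.28896 / 1000
F = 2.516 kN


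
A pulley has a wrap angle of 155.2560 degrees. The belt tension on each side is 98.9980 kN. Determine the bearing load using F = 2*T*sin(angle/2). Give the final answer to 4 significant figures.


F = 2 * 98.9980 * sin(155.2560/2 deg)
F = 193.4 kN


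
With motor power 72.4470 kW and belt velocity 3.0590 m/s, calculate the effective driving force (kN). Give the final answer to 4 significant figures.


Te = P / v = 72.4470 / 3.0590
Te = 23.68 kN


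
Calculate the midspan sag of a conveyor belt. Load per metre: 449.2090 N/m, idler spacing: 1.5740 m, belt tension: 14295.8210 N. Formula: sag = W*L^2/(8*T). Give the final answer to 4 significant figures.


sag = 449.2090 * 1.5740^2 / (8 * 14295.8210)
sag = 0.009731 m


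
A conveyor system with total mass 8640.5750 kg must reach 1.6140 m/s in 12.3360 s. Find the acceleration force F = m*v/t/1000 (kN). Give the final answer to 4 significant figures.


F = 8640.5750 * 1.6140 / 12.3360 / 1000
F = 1.131 kN


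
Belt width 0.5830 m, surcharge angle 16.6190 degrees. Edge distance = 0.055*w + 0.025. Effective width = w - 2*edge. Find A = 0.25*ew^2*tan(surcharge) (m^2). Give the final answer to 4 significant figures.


edge = 0.055*0.5830 + 0.025 = 0.057065 m
ew = 0.5830 - 2*0.057065 = 0.46887 m
A = 0.25 * 0.46887^2 * tan(16.6190 deg)
A = 0.01640 m^2


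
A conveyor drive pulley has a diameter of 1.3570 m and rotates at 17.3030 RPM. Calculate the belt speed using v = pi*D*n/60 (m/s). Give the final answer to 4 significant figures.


v = pi * 1.3570 * 17.3030 / 60
v = 1.229 m/s


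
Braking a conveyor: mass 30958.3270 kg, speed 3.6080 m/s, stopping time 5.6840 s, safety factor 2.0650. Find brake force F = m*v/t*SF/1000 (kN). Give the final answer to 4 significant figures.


F = 30958.3270 * 3.6080 / 5.6840 * 2.0650 / 1000
F = 40.58 kN


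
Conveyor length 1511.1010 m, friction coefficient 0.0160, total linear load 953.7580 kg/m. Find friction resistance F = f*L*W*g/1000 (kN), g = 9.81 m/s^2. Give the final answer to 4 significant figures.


F = 0.0160 * 1511.1010 * 953.7580 * 9.81 / 1000
F = 226.2 kN


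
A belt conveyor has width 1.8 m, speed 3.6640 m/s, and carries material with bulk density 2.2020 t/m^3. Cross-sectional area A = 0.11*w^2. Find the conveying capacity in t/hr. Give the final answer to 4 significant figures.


A = 0.11 * 1.8^2 = 0.3564 m^2
C = 0.3564 * 3.6640 * 2.2020 * 3600
C = 10350 t/hr


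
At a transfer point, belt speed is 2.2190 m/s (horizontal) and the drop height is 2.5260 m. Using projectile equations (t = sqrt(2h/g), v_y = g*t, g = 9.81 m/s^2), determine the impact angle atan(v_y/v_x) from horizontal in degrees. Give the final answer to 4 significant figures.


t = sqrt(2*2.5260/9.81) = 0.717624 s
v_y = 9.81 * 0.717624 = 7.03989 m/s
angle = atan(7.03989 / 2.2190) = 72.50 deg


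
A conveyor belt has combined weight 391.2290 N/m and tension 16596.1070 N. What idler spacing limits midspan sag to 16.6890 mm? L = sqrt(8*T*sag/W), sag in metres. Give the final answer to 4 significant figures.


sag = 16.6890/1000 = 0.016689 m
L = sqrt(8 * 16596.1070 * 0.016689 / 391.2290)
L = 2.380 m


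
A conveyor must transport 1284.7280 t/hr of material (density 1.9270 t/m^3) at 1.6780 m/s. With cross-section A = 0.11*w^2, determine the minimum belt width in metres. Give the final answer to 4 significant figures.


A_req = 1284.7280 / (1.6780 * 1.9270 * 3600) = 0.110366 m^2
w = sqrt(0.110366 / 0.11)
w = 1.002 m


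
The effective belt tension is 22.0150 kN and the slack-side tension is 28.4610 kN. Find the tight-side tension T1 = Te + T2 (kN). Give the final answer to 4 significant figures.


T1 = Te + T2 = 22.0150 + 28.4610
T1 = 50.48 kN


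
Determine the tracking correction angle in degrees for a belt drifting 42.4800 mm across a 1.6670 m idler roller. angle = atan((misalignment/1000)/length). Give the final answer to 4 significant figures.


misalign_m = 42.4800 / 1000 = 0.042480 m
angle = atan(0.042480 / 1.6670)
angle = 1.460 deg


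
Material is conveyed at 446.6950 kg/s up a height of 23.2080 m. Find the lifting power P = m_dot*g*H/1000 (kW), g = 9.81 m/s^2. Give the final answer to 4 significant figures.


P = 446.6950 * 9.81 * 23.2080 / 1000
P = 101.7 kW


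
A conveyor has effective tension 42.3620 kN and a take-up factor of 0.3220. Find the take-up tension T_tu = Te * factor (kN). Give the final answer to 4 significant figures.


T_tu = 42.3620 * 0.3220
T_tu = 13.64 kN


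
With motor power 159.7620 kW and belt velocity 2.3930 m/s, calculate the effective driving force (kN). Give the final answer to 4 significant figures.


Te = P / v = 159.7620 / 2.3930
Te = 66.76 kN


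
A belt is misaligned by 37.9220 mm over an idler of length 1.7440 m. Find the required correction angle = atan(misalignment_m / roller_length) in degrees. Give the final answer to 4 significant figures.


misalign_m = 37.9220 / 1000 = 0.037922 m
angle = atan(0.037922 / 1.7440)
angle = 1.246 deg


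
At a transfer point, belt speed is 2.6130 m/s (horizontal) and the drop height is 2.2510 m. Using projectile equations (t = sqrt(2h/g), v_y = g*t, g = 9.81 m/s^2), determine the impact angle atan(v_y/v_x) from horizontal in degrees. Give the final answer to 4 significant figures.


t = sqrt(2*2.2510/9.81) = 0.677436 s
v_y = 9.81 * 0.677436 = 6.64565 m/s
angle = atan(6.64565 / 2.6130) = 68.54 deg
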